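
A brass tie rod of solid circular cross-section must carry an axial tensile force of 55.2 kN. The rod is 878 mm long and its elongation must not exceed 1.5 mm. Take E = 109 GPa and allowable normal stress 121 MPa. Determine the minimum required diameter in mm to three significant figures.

Required area A ≥ P/σ_allow = 55200/121 = 456.2 mm².
For a solid circular section, d ≥ √(4A/π) = 24.1 mm.
Elongation limit: A ≥ PL/(Eδ_allow) = 55200·878/(109000·1.5) = 296.4 mm² ⇒ d ≥ 19.43 mm.
The stress limit governs.

24.1 mm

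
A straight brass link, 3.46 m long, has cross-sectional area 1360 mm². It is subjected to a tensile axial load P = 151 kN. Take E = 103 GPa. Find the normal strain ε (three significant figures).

0.00108

σ = N/A = 111 MPa; ε = σ/E = 111/103000 = 1.078e-03.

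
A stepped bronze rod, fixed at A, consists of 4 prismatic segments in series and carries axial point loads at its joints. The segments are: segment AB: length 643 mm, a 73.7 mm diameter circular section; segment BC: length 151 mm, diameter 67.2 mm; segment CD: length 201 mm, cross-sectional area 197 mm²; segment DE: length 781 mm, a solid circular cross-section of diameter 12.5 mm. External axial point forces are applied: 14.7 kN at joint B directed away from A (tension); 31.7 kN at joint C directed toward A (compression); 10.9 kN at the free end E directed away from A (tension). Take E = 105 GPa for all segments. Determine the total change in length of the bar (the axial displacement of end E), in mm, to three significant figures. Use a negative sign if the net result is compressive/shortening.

0.749 mm

Internal axial forces (sectioning from the free end, tension +): N_DE = 10.9 kN, N_CD = 10.9 kN, N_BC = -20.8 kN, N_AB = -6.1 kN.
A_AB = 4266 mm².
A_BC = 3547 mm².
A_DE = 122.7 mm².
δ_AB = -6100·643/(4266·105000) = -0.008756 mm
δ_BC = -20800·151/(3547·105000) = -0.008434 mm
δ_CD = 10900·201/(197·105000) = 0.1059 mm
δ_DE = 10900·781/(122.7·105000) = 0.6607 mm
δ = Σδ_i = 0.7494 mm.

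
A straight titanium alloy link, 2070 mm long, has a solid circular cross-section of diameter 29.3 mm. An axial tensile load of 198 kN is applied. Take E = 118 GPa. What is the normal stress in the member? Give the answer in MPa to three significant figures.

294 MPa

A = 674.3 mm².
σ = N/A = 198000/674.3 = 293.7 MPa.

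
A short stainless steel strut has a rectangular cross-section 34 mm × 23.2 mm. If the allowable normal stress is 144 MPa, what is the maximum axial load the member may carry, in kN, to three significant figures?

114 kN

A = 788.8 mm².
P_max = σ_allow · A = 144 · 788.8 = 113600 N = 113.6 kN.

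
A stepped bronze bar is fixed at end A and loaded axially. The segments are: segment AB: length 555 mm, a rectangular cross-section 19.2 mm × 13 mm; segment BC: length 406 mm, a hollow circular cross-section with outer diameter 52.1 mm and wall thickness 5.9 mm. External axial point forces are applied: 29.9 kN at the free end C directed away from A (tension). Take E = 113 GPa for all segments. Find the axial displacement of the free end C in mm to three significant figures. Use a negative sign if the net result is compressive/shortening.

Internal axial forces (sectioning from the free end, tension +): N_BC = 29.9 kN, N_AB = 29.9 kN.
A_AB = 249.6 mm².
A_BC = 856.3 mm².
δ_AB = 29900·555/(249.6·113000) = 0.5884 mm
δ_BC = 29900·406/(856.3·113000) = 0.1255 mm
δ = Σδ_i = 0.7138 mm.

0.714 mm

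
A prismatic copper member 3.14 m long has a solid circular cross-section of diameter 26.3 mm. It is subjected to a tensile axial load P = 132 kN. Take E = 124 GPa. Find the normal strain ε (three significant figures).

0.00196

A = 543.3 mm².
σ = N/A = 243 MPa; ε = σ/E = 243/124000 = 1.960e-03.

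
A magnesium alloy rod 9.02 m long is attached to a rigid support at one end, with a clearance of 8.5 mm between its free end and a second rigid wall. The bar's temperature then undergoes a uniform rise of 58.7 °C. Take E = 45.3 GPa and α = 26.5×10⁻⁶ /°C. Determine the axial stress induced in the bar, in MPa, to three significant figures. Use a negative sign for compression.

Free thermal expansion αLΔT = 26.5e-6 · 9020 · 58.7 = 14.03 mm.
The walls engage after the gap closes; constrained expansion = 14.03 − 8.5 = 5.531 mm.
The walls impose strain ε = −(5.531)/9020 = -6.1320e-04; σ = Eε = 45300 · -6.1320e-04 = -27.78 MPa.

-27.8 MPa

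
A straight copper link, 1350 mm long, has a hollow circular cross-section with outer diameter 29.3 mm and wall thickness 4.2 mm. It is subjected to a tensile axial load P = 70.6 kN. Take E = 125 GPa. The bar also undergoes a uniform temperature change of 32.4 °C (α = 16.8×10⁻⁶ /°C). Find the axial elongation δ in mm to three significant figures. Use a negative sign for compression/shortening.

A = 331.2 mm².
δ_mech = NL/(AE) = 70600·1350/(331.2·125000) = 2.302 mm.
δ_thermal = αLΔT = 16.8e-6·1350·32.4 = 0.7348 mm.
δ = δ_mech + δ_thermal = 3.037 mm.

3.04 mm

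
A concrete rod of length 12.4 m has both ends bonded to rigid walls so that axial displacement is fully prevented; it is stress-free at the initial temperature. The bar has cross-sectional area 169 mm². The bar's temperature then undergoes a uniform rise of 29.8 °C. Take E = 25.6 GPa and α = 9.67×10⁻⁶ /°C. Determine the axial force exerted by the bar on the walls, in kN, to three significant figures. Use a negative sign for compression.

Free thermal expansion αLΔT = 9.67e-6 · 12400 · 29.8 = 3.573 mm.
The walls impose strain ε = −(3.573)/12400 = -2.8817e-04; σ = Eε = 25600 · -2.8817e-04 = -7.377 MPa.
Wall reaction R = σ·A = -7.377·169 = -1247 N = -1.247 kN.

-1.25 kN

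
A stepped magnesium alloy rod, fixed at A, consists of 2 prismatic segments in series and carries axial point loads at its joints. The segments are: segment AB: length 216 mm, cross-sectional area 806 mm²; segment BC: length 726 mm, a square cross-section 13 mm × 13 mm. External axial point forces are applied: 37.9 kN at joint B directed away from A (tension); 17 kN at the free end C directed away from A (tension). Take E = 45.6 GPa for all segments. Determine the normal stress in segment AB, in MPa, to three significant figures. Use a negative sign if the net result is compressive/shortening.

68.1 MPa

Internal axial forces (sectioning from the free end, tension +): N_BC = 17 kN, N_AB = 54.9 kN.
σ_AB = N_AB/A_AB = 54900/806 = 68.11 MPa.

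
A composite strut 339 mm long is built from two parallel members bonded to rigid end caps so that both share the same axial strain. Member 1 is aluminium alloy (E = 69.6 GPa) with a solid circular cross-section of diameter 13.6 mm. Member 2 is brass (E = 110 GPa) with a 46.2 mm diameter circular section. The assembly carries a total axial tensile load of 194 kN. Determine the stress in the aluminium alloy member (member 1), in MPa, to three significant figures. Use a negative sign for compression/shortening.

69.4 MPa

A_1 = 145.3 mm².
A_2 = 1676 mm².
Equal strain + equilibrium ⇒ each member carries load in proportion to AE: A₁E₁ = 10110000 N, A₂E₂ = 184400000 N, ΣAE = 194500000 N.
σ₁ = P·E₁/ΣAE = 194000·69600/194500000 = 69.42 MPa.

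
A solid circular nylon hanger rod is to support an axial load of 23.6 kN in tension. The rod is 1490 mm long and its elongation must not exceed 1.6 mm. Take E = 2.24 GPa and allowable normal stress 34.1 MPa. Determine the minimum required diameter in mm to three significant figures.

112 mm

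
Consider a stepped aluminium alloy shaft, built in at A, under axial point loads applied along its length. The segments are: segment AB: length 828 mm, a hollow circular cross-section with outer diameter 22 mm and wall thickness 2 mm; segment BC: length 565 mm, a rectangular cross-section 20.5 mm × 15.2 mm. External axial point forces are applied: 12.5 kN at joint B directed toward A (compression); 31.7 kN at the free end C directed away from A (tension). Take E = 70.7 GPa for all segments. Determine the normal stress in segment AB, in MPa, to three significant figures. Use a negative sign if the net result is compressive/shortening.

Internal axial forces (sectioning from the free end, tension +): N_BC = 31.7 kN, N_AB = 19.2 kN.
A_AB = 125.7 mm².
σ_AB = N_AB/A_AB = 19200/125.7 = 152.8 MPa.

153 MPa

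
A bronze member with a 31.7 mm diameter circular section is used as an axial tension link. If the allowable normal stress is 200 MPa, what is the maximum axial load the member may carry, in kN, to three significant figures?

A = 789.2 mm².
P_max = σ_allow · A = 200 · 789.2 = 157800 N = 157.8 kN.

158 kN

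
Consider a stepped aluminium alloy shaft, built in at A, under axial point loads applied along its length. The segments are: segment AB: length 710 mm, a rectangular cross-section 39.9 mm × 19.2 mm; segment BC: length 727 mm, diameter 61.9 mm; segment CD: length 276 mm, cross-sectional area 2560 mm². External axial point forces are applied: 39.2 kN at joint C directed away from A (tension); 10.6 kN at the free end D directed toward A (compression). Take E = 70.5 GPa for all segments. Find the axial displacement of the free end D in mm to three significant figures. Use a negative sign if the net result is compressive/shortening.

0.458 mm

Internal axial forces (sectioning from the free end, tension +): N_CD = -10.6 kN, N_BC = 28.6 kN, N_AB = 28.6 kN.
A_AB = 766.1 mm².
A_BC = 3009 mm².
δ_AB = 28600·710/(766.1·70500) = 0.376 mm
δ_BC = 28600·727/(3009·70500) = 0.098 mm
δ_CD = -10600·276/(2560·70500) = -0.01621 mm
δ = Σδ_i = 0.4578 mm.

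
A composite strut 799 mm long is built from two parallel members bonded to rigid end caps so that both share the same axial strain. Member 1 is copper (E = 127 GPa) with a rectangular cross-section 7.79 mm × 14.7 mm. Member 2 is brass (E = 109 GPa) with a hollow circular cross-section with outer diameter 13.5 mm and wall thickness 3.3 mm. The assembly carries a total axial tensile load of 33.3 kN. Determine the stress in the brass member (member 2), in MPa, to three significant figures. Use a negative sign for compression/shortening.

139 MPa

A_1 = 114.5 mm².
A_2 = 105.7 mm².
Equal strain + equilibrium ⇒ each member carries load in proportion to AE: A₁E₁ = 14540000 N, A₂E₂ = 11530000 N, ΣAE = 26070000 N.
σ₂ = P·E₂/ΣAE = 33300·109000/26070000 = 139.2 MPa.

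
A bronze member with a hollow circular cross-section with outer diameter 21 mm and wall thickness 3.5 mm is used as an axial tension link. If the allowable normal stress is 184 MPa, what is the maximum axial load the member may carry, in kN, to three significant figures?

35.4 kN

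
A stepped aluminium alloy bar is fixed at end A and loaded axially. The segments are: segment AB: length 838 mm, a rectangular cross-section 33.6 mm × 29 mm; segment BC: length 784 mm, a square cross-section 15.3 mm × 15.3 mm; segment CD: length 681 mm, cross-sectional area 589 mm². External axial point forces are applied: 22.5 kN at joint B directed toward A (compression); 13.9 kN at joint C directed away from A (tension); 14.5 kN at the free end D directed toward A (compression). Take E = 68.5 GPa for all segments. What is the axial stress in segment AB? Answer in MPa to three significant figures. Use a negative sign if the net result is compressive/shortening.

Internal axial forces (sectioning from the free end, tension +): N_CD = -14.5 kN, N_BC = -0.6 kN, N_AB = -23.1 kN.
A_AB = 974.4 mm².
σ_AB = N_AB/A_AB = -23100/974.4 = -23.71 MPa.

-23.7 MPa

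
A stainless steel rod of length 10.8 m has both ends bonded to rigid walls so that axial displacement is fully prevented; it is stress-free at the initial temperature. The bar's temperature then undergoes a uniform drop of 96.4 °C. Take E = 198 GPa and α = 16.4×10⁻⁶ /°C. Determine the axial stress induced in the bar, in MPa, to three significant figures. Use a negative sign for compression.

Free thermal expansion αLΔT = 16.4e-6 · 10800 · -96.4 = -17.07 mm.
The walls impose strain ε = −(-17.07)/10800 = 1.5810e-03; σ = Eε = 198000 · 1.5810e-03 = 313 MPa.

313 MPa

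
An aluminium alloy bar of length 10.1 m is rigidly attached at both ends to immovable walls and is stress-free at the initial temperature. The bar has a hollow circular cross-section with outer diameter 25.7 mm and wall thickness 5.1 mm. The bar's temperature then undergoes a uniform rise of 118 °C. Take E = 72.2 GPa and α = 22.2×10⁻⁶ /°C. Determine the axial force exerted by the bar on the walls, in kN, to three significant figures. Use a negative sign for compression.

Free thermal expansion αLΔT = 22.2e-6 · 10100 · 118 = 26.46 mm.
The walls impose strain ε = −(26.46)/10100 = -2.6196e-03; σ = Eε = 72200 · -2.6196e-03 = -189.1 MPa.
Wall reaction R = σ·A = -189.1·330.1 = -62430 N = -62.43 kN.

-62.4 kN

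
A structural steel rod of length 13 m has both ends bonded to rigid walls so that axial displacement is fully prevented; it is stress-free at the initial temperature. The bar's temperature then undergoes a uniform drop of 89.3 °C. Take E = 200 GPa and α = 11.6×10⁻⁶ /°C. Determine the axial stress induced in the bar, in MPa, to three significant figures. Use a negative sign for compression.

207 MPa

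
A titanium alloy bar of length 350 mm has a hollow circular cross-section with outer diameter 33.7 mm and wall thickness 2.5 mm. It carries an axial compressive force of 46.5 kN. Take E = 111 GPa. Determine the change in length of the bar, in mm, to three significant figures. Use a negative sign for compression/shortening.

A = 245 mm².
δ_mech = NL/(AE) = -46500·350/(245·111000) = -0.5983 mm.

-0.598 mm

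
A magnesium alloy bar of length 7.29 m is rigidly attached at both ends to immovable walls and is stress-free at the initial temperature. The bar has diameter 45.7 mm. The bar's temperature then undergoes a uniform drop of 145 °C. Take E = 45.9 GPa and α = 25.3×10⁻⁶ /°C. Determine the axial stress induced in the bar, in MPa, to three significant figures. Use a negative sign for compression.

Free thermal expansion αLΔT = 25.3e-6 · 7290 · -145 = -26.74 mm.
The walls impose strain ε = −(-26.74)/7290 = 3.6685e-03; σ = Eε = 45900 · 3.6685e-03 = 168.4 MPa.

168 MPa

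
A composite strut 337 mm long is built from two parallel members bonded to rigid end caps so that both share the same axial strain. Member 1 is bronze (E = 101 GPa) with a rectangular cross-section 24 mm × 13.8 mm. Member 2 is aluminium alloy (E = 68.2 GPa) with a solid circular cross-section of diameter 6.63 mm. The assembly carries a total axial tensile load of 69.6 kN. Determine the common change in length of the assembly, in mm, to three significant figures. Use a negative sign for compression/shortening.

A_1 = 331.2 mm².
A_2 = 34.52 mm².
Equal strain + equilibrium ⇒ each member carries load in proportion to AE: A₁E₁ = 33450000 N, A₂E₂ = 2355000 N, ΣAE = 35810000 N.
δ = PL/ΣAE = 69600·337/35810000 = 0.6551 mm.

0.655 mm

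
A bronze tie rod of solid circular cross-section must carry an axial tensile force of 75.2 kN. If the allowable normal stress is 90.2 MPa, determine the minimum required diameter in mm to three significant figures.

32.6 mm

Required area A ≥ P/σ_allow = 75200/90.2 = 833.7 mm².
For a solid circular section, d ≥ √(4A/π) = 32.58 mm.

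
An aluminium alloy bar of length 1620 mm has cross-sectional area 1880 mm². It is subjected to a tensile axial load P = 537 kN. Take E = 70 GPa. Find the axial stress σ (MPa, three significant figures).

σ = N/A = 537000/1880 = 285.6 MPa.

286 MPa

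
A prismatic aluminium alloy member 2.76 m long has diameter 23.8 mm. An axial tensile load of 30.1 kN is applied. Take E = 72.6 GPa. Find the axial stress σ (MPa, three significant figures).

A = 444.9 mm².
σ = N/A = 30100/444.9 = 67.66 MPa.

67.7 MPa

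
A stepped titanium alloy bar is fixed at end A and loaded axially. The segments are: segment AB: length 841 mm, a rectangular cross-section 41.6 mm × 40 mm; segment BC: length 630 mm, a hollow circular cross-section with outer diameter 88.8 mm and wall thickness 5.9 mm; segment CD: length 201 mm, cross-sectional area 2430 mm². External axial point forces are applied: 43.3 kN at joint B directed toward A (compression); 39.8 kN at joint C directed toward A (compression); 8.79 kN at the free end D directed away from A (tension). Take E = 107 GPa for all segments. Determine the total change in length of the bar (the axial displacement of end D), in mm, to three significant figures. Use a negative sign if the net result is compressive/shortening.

-0.463 mm

Internal axial forces (sectioning from the free end, tension +): N_CD = 8.79 kN, N_BC = -31.01 kN, N_AB = -74.31 kN.
A_AB = 1664 mm².
A_BC = 1537 mm².
δ_AB = -74310·841/(1664·107000) = -0.351 mm
δ_BC = -31010·630/(1537·107000) = -0.1188 mm
δ_CD = 8790·201/(2430·107000) = 0.006795 mm
δ = Σδ_i = -0.463 mm.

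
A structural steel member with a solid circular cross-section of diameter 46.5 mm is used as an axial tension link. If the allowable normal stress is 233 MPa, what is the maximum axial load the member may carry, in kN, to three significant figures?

396 kN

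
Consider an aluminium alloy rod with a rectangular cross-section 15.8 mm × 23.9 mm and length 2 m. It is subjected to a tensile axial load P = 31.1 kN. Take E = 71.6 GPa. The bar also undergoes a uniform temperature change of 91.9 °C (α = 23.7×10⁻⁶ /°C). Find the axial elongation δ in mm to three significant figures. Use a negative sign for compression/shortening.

A = 377.6 mm².
δ_mech = NL/(AE) = 31100·2000/(377.6·71600) = 2.301 mm.
δ_thermal = αLΔT = 23.7e-6·2000·91.9 = 4.356 mm.
δ = δ_mech + δ_thermal = 6.657 mm.

6.66 mm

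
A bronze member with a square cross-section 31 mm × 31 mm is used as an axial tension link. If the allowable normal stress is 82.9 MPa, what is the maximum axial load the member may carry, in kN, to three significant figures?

A = 961 mm².
P_max = σ_allow · A = 82.9 · 961 = 79670 N = 79.67 kN.

79.7 kN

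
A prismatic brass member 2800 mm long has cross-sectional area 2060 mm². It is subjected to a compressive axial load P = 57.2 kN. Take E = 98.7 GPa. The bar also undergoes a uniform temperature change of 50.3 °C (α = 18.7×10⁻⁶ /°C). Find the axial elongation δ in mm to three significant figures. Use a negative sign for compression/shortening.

1.85 mm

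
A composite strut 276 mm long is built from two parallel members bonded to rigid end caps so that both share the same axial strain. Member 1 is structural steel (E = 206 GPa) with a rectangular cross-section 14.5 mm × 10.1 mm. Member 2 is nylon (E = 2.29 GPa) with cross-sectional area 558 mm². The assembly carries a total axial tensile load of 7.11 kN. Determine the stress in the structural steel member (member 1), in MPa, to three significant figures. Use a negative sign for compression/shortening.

A_1 = 146.4 mm².
Equal strain + equilibrium ⇒ each member carries load in proportion to AE: A₁E₁ = 30170000 N, A₂E₂ = 1278000 N, ΣAE = 31450000 N.
σ₁ = P·E₁/ΣAE = 7110·206000/31450000 = 46.58 MPa.

46.6 MPa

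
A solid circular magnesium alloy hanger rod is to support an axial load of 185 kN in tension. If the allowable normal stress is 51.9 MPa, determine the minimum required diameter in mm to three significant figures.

67.4 mm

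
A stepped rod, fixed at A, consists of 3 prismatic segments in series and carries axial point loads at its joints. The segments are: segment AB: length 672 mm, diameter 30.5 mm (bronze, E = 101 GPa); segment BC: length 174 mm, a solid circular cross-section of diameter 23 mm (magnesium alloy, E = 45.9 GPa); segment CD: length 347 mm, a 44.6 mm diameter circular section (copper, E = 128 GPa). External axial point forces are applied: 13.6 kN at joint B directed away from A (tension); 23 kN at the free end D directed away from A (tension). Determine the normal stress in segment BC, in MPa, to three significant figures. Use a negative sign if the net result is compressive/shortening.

Internal axial forces (sectioning from the free end, tension +): N_CD = 23 kN, N_BC = 23 kN, N_AB = 36.6 kN.
A_BC = 415.5 mm².
σ_BC = N_BC/A_BC = 23000/415.5 = 55.36 MPa.

55.4 MPa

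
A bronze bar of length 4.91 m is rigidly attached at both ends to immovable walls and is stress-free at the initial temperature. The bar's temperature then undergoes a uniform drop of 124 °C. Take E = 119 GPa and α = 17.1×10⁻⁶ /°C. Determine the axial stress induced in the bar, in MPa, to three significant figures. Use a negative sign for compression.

252 MPa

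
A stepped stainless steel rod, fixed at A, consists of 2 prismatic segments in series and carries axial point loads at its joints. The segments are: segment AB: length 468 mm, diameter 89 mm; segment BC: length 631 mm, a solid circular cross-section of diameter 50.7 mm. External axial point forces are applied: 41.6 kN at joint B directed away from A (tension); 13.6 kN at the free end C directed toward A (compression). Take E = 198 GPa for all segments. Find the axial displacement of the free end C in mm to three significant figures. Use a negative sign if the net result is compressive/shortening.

-0.0108 mm

Internal axial forces (sectioning from the free end, tension +): N_BC = -13.6 kN, N_AB = 28 kN.
A_AB = 6221 mm².
A_BC = 2019 mm².
δ_AB = 28000·468/(6221·198000) = 0.01064 mm
δ_BC = -13600·631/(2019·198000) = -0.02147 mm
δ = Σδ_i = -0.01083 mm.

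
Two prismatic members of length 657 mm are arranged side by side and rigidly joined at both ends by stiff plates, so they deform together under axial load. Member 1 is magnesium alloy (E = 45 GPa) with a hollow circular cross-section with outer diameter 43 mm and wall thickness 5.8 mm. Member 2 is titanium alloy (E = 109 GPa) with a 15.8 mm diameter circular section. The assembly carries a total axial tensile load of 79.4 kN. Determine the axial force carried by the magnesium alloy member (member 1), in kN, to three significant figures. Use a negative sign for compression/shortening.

A_1 = 677.8 mm².
A_2 = 196.1 mm².
Equal strain + equilibrium ⇒ each member carries load in proportion to AE: A₁E₁ = 30500000 N, A₂E₂ = 21370000 N, ΣAE = 51870000 N.
F₁ = P·A₁E₁/ΣAE = 79400·30500000/51870000 = 46690 N.

46.7 kN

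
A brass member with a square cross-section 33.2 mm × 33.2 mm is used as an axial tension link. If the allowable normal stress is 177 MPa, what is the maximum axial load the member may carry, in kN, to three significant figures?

A = 1102 mm².
P_max = σ_allow · A = 177 · 1102 = 195100 N = 195.1 kN.

195 kN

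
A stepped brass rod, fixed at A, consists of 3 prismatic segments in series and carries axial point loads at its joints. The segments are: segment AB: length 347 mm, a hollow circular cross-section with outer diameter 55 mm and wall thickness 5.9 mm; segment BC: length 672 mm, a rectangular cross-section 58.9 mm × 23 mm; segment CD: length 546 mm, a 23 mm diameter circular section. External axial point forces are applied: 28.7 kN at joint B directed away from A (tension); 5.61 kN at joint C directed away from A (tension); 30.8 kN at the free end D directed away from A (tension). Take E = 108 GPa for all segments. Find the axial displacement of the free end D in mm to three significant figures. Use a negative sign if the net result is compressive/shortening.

0.772 mm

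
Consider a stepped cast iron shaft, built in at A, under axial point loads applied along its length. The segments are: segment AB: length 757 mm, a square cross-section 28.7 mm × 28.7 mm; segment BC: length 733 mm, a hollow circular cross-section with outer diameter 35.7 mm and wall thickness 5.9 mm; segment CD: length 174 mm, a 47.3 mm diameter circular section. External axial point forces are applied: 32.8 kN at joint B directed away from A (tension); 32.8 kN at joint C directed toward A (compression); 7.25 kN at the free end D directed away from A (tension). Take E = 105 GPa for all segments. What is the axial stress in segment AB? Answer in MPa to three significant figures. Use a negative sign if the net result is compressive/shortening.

8.80 MPa

Internal axial forces (sectioning from the free end, tension +): N_CD = 7.25 kN, N_BC = -25.55 kN, N_AB = 7.25 kN.
A_AB = 823.7 mm².
σ_AB = N_AB/A_AB = 7250/823.7 = 8.802 MPa.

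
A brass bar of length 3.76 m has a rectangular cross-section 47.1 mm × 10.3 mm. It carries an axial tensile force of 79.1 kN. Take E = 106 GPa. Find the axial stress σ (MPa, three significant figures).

A = 485.1 mm².
σ = N/A = 79100/485.1 = 163 MPa.

163 MPa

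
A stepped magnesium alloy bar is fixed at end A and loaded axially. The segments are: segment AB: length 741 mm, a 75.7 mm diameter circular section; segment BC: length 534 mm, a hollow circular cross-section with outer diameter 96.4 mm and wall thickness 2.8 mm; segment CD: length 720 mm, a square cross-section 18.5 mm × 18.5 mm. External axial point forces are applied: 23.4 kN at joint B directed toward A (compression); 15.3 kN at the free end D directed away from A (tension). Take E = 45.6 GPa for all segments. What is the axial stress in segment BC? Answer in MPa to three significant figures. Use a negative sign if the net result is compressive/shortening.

18.6 MPa

Internal axial forces (sectioning from the free end, tension +): N_CD = 15.3 kN, N_BC = 15.3 kN, N_AB = -8.1 kN.
A_BC = 823.3 mm².
σ_BC = N_BC/A_BC = 15300/823.3 = 18.58 MPa.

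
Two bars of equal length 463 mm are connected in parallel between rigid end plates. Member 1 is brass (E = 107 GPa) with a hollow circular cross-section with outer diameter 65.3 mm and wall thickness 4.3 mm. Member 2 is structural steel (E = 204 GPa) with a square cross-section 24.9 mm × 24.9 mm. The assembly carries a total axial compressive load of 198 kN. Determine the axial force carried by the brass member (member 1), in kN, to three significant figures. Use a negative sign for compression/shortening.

-81.3 kN

A_1 = 824 mm².
A_2 = 620 mm².
Equal strain + equilibrium ⇒ each member carries load in proportion to AE: A₁E₁ = 88170000 N, A₂E₂ = 126500000 N, ΣAE = 214700000 N.
F₁ = P·A₁E₁/ΣAE = -198000·88170000/214700000 = -81330 N.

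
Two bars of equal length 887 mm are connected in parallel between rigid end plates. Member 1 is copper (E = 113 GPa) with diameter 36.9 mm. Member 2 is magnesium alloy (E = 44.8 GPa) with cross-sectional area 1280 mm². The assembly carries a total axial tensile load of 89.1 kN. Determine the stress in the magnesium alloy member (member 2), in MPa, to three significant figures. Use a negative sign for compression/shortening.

22.4 MPa

A_1 = 1069 mm².
Equal strain + equilibrium ⇒ each member carries load in proportion to AE: A₁E₁ = 120800000 N, A₂E₂ = 57340000 N, ΣAE = 178200000 N.
σ₂ = P·E₂/ΣAE = 89100·44800/178200000 = 22.4 MPa.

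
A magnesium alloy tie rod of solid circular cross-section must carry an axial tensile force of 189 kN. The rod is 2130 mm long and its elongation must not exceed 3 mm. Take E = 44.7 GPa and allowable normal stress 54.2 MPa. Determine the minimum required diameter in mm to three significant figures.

66.6 mm

Required area A ≥ P/σ_allow = 189000/54.2 = 3487 mm².
For a solid circular section, d ≥ √(4A/π) = 66.63 mm.
Elongation limit: A ≥ PL/(Eδ_allow) = 189000·2130/(44700·3) = 3002 mm² ⇒ d ≥ 61.82 mm.
The stress limit governs.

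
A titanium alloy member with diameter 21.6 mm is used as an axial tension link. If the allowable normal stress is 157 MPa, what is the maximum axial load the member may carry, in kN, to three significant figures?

57.5 kN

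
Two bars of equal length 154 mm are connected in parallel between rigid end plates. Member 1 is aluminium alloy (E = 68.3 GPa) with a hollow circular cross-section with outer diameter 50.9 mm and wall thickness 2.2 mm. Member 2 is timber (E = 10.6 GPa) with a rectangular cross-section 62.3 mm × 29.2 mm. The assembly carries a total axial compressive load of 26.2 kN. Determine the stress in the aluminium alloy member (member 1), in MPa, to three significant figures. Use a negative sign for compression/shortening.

A_1 = 336.6 mm².
A_2 = 1819 mm².
Equal strain + equilibrium ⇒ each member carries load in proportion to AE: A₁E₁ = 22990000 N, A₂E₂ = 19280000 N, ΣAE = 42270000 N.
σ₁ = P·E₁/ΣAE = -26200·68300/42270000 = -42.33 MPa.

-42.3 MPa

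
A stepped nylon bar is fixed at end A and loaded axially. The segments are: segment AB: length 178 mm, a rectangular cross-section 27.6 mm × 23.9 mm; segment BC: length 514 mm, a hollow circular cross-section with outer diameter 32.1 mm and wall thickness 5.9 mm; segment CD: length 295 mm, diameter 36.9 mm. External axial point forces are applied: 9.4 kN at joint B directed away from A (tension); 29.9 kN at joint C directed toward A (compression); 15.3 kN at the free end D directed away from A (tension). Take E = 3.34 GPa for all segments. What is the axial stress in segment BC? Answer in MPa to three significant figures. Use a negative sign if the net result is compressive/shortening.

-30.1 MPa

Internal axial forces (sectioning from the free end, tension +): N_CD = 15.3 kN, N_BC = -14.6 kN, N_AB = -5.2 kN.
A_BC = 485.6 mm².
σ_BC = N_BC/A_BC = -14600/485.6 = -30.06 MPa.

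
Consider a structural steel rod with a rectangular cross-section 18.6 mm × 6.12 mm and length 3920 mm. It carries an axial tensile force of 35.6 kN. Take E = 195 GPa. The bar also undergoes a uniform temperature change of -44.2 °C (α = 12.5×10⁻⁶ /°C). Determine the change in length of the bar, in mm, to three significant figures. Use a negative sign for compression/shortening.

A = 113.8 mm².
δ_mech = NL/(AE) = 35600·3920/(113.8·195000) = 6.287 mm.
δ_thermal = αLΔT = 12.5e-6·3920·-44.2 = -2.166 mm.
δ = δ_mech + δ_thermal = 4.121 mm.

4.12 mm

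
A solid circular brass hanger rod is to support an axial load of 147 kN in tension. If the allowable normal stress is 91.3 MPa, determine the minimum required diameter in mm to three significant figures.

45.3 mm

Required area A ≥ P/σ_allow = 147000/91.3 = 1610 mm².
For a solid circular section, d ≥ √(4A/π) = 45.28 mm.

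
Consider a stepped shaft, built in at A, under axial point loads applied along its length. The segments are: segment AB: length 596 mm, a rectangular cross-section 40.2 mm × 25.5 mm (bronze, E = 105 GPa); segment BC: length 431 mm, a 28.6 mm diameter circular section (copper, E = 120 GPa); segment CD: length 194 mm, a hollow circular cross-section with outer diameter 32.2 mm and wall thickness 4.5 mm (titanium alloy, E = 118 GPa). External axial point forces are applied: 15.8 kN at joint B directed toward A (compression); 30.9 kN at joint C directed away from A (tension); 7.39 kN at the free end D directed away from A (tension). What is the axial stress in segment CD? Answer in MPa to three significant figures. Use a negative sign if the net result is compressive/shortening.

18.9 MPa

Internal axial forces (sectioning from the free end, tension +): N_CD = 7.39 kN, N_BC = 38.29 kN, N_AB = 22.49 kN.
A_CD = 391.6 mm².
σ_CD = N_CD/A_CD = 7390/391.6 = 18.87 MPa.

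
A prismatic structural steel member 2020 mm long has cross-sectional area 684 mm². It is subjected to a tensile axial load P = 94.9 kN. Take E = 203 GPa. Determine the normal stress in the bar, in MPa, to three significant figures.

σ = N/A = 94900/684 = 138.7 MPa.

139 MPa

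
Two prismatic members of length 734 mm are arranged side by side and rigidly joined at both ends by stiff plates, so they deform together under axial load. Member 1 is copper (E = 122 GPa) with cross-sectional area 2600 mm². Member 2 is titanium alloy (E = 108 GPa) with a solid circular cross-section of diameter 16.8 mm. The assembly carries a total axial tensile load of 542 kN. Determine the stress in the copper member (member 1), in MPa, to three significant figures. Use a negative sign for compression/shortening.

194 MPa

A_2 = 221.7 mm².
Equal strain + equilibrium ⇒ each member carries load in proportion to AE: A₁E₁ = 317200000 N, A₂E₂ = 23940000 N, ΣAE = 341100000 N.
σ₁ = P·E₁/ΣAE = 542000·122000/341100000 = 193.8 MPa.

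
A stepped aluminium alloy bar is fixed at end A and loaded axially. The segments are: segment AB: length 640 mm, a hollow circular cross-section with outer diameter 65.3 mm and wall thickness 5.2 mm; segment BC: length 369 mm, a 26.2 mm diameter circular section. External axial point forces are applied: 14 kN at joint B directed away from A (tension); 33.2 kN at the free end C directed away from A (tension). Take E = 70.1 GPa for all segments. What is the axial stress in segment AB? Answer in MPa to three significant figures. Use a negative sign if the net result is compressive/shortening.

48.1 MPa

Internal axial forces (sectioning from the free end, tension +): N_BC = 33.2 kN, N_AB = 47.2 kN.
A_AB = 981.8 mm².
σ_AB = N_AB/A_AB = 47200/981.8 = 48.07 MPa.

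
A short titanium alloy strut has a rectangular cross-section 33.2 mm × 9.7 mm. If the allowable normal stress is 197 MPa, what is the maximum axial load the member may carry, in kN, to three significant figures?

A = 322 mm².
P_max = σ_allow · A = 197 · 322 = 63440 N = 63.44 kN.

63.4 kN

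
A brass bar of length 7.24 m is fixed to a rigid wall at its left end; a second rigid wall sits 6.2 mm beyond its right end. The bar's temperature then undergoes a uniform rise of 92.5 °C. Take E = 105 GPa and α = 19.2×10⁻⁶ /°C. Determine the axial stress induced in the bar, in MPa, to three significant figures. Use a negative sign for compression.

-96.6 MPa

Free thermal expansion αLΔT = 19.2e-6 · 7240 · 92.5 = 12.86 mm.
The walls engage after the gap closes; constrained expansion = 12.86 − 6.2 = 6.658 mm.
The walls impose strain ε = −(6.658)/7240 = -9.1965e-04; σ = Eε = 105000 · -9.1965e-04 = -96.56 MPa.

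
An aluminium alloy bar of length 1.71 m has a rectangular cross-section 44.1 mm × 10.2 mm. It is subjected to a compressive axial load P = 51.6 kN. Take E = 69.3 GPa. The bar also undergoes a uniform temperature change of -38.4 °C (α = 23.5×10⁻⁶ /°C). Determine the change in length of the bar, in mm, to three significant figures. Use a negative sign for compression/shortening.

-4.37 mm

A = 449.8 mm².
δ_mech = NL/(AE) = -51600·1710/(449.8·69300) = -2.831 mm.
δ_thermal = αLΔT = 23.5e-6·1710·-38.4 = -1.543 mm.
δ = δ_mech + δ_thermal = -4.374 mm.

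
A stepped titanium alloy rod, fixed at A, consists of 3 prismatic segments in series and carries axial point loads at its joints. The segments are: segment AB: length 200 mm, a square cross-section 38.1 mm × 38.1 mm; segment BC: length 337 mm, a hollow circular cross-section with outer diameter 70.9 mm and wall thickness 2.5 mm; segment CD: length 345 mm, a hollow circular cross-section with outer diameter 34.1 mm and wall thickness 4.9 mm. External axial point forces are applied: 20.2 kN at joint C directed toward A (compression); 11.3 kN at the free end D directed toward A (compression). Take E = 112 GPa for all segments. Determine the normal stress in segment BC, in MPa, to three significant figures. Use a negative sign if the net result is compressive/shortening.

Internal axial forces (sectioning from the free end, tension +): N_CD = -11.3 kN, N_BC = -31.5 kN, N_AB = -31.5 kN.
A_BC = 537.2 mm².
σ_BC = N_BC/A_BC = -31500/537.2 = -58.64 MPa.

-58.6 MPa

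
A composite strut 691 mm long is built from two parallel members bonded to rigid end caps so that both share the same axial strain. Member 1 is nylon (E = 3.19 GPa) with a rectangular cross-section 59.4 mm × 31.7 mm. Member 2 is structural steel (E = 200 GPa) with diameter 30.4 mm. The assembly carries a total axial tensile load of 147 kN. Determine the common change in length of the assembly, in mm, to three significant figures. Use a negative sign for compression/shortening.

0.672 mm

A_1 = 1883 mm².
A_2 = 725.8 mm².
Equal strain + equilibrium ⇒ each member carries load in proportion to AE: A₁E₁ = 6007000 N, A₂E₂ = 145200000 N, ΣAE = 151200000 N.
δ = PL/ΣAE = 147000·691/151200000 = 0.6719 mm.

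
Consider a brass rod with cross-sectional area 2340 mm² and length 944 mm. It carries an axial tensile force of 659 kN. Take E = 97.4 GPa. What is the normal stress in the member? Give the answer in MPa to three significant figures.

282 MPa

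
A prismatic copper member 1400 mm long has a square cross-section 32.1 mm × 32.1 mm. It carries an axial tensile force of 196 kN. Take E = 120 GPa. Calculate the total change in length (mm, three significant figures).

2.22 mm

A = 1030 mm².
δ_mech = NL/(AE) = 196000·1400/(1030·120000) = 2.219 mm.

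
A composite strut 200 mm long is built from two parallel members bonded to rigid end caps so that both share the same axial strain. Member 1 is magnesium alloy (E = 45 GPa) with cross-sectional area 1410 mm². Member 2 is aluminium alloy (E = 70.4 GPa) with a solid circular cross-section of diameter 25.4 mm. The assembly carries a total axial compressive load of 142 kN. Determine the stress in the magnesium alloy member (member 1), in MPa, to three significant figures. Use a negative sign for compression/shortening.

-64.5 MPa

A_2 = 506.7 mm².
Equal strain + equilibrium ⇒ each member carries load in proportion to AE: A₁E₁ = 63450000 N, A₂E₂ = 35670000 N, ΣAE = 99120000 N.
σ₁ = P·E₁/ΣAE = -142000·45000/99120000 = -64.47 MPa.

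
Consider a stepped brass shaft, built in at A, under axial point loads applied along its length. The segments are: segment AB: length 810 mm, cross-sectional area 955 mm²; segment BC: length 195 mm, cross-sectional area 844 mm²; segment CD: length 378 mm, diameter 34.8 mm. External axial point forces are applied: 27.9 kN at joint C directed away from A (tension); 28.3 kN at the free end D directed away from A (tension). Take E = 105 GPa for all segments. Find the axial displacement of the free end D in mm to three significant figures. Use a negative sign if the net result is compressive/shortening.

Internal axial forces (sectioning from the free end, tension +): N_CD = 28.3 kN, N_BC = 56.2 kN, N_AB = 56.2 kN.
A_CD = 951.1 mm².
δ_AB = 56200·810/(955·105000) = 0.454 mm
δ_BC = 56200·195/(844·105000) = 0.1237 mm
δ_CD = 28300·378/(951.1·105000) = 0.1071 mm
δ = Σδ_i = 0.6847 mm.

0.685 mm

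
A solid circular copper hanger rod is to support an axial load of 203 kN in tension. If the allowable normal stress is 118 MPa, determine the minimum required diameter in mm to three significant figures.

46.8 mm

Required area A ≥ P/σ_allow = 203000/118 = 1720 mm².
For a solid circular section, d ≥ √(4A/π) = 46.8 mm.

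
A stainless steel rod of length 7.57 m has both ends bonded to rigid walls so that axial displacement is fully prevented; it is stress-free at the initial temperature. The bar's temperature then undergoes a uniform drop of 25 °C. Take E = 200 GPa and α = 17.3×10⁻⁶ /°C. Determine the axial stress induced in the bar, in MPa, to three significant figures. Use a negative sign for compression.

86.5 MPa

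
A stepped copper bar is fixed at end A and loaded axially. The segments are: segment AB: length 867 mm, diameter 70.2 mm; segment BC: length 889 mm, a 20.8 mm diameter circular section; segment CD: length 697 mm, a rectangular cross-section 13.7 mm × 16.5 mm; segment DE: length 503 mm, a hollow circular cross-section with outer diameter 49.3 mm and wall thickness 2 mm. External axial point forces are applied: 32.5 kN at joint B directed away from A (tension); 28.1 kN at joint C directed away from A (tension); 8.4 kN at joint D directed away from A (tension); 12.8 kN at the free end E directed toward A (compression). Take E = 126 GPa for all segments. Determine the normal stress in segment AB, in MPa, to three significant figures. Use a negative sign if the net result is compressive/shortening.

Internal axial forces (sectioning from the free end, tension +): N_DE = -12.8 kN, N_CD = -4.4 kN, N_BC = 23.7 kN, N_AB = 56.2 kN.
A_AB = 3870 mm².
σ_AB = N_AB/A_AB = 56200/3870 = 14.52 MPa.

14.5 MPa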